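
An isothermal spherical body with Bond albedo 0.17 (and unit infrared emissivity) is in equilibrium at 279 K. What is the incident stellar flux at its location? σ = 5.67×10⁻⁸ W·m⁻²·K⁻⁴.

S ≈ 1660 W/m²

(1−a)S·πr² = σ·4πr²·T⁴ ⇒ S = 4σT⁴/(1−a).
S = 4·5.67×10⁻⁸·6.059×10⁹/0.830.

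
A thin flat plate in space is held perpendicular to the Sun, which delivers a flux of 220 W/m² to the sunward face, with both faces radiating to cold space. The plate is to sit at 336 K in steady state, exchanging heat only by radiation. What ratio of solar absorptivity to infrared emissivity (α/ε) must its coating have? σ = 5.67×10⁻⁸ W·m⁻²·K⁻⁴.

Balance: αS·A = εσ·2A·T⁴ ⇒ α/ε = 2σT⁴/S.
α/ε = 2·5.67×10⁻⁸·(336)⁴/220 = 2·5.67×10⁻⁸·1.275×10¹⁰/220.

α/ε ≈ 6.57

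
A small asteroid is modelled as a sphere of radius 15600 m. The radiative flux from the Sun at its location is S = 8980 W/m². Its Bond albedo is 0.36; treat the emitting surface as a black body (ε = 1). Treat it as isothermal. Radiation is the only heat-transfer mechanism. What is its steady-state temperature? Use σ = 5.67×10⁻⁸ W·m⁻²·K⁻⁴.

T ≈ 399 K

At equilibrium, absorbed power = emitted power.
Absorbing cross-section = πr² = 7.645×10⁸ m²; emitting surface = 4πr² = 3.058×10⁹ m² (ratio 4).
(1−a)S·A_cross = εσ·A_surf·T⁴  ⇒  T⁴ = (1−a)S/(4σ).
T⁴ = 0.640·8980/(4·5.67×10⁻⁸) = 2.534×10¹⁰ K⁴.
T = (2.534×10¹⁰)^(1/4).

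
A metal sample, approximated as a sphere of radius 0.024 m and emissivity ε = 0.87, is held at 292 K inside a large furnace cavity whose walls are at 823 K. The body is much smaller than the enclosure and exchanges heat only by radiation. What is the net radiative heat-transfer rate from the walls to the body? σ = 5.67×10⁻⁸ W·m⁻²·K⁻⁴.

P_net ≈ 161 W

For a small grey body in a large enclosure: P_net = εσA(T_body⁴ − T_wall⁴).
A = 4πr² = 0.007238 m²; T_body⁴ − T_wall⁴ = 7.270×10⁹ − 4.588×10¹¹ = -4.515×10¹¹ K⁴.
|P_net| = 0.87·5.67×10⁻⁸·0.007238·4.515×10¹¹.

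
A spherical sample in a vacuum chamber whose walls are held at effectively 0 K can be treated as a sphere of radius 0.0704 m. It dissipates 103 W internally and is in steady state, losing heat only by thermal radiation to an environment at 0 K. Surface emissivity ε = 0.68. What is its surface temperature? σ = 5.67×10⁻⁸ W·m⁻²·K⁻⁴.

T ≈ 455 K

Steady state: internal power = radiated power, P = εσA T⁴.
Radiating area A = 4πr² = 0.06228 m².
T⁴ = P/(εσA) = 103/(0.68·5.67×10⁻⁸·0.06228) = 4.289×10¹⁰ K⁴.
T = (4.289×10¹⁰)^(1/4).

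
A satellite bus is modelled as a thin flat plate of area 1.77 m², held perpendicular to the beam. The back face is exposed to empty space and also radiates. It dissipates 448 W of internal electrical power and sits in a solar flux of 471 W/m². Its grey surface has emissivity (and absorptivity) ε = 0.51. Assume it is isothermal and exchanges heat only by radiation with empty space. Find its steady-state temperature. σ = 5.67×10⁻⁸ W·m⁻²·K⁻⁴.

T ≈ 304 K

At steady state, absorbed solar power + internal power = radiated power.
Absorbed: α·S·A_cross = 0.51·471·1.770 = 425.2 W (cross-section A).
Total input = 425.2 + 448 = 873.2 W.
Radiated: εσ·A_surf·T⁴ with A_surf = 2A = 3.540 m².
T⁴ = 873.2/(0.51·5.67×10⁻⁸·3.540) = 8.530×10⁹ K⁴.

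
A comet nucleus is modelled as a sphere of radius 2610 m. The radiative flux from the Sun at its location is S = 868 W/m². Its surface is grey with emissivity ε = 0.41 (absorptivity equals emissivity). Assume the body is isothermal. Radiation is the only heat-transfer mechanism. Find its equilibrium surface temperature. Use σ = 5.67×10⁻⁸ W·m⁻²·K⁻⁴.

T ≈ 249 K

At equilibrium, absorbed power = emitted power.
Absorbing cross-section = πr² = 2.140×10⁷ m²; emitting surface = 4πr² = 8.560×10⁷ m² (ratio 4).
εS·A_cross = εσ·A_surf·T⁴  ⇒  T⁴ = S/(4σ)   (ε cancels).
T⁴ = 868/(4·5.67×10⁻⁸) = 3.827×10⁹ K⁴.
T = (3.827×10⁹)^(1/4).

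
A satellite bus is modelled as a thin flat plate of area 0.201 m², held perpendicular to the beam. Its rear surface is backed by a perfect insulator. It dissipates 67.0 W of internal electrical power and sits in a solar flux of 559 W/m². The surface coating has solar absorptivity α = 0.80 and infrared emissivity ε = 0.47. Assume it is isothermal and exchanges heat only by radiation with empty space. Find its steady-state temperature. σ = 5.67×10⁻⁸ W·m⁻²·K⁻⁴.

At steady state, absorbed solar power + internal power = radiated power.
Absorbed: α·S·A_cross = 0.80·559·0.2010 = 89.89 W (cross-section A).
Total input = 89.89 + 67.0 = 156.9 W.
Radiated: εσ·A_surf·T⁴ with A_surf = A = 0.2010 m².
T⁴ = 156.9/(0.47·5.67×10⁻⁸·0.2010) = 2.929×10¹⁰ K⁴.

T ≈ 414 K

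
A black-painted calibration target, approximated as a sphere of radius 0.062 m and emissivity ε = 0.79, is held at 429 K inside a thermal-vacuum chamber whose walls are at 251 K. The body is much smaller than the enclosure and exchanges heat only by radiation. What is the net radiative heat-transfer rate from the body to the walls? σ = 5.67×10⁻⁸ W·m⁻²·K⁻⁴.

For a small grey body in a large enclosure: P_net = εσA(T_body⁴ − T_wall⁴).
A = 4πr² = 0.04831 m²; T_body⁴ − T_wall⁴ = 3.387×10¹⁰ − 3.969×10⁹ = 2.990×10¹⁰ K⁴.
|P_net| = 0.79·5.67×10⁻⁸·0.04831·2.990×10¹⁰.

P_net ≈ 64.7 W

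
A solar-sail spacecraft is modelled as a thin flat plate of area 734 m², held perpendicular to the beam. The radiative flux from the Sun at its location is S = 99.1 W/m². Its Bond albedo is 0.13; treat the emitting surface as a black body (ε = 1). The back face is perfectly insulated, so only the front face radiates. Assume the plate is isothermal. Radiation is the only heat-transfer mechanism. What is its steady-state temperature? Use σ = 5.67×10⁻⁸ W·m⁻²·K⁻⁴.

T ≈ 197 K

At equilibrium, absorbed power = emitted power.
Absorbing cross-section = A = 734.0 m²; emitting surface = A = 734.0 m² (ratio 1).
(1−a)S·A_cross = εσ·A_surf·T⁴  ⇒  T⁴ = (1−a)S/(1σ).
T⁴ = 0.870·99.1/(1·5.67×10⁻⁸) = 1.521×10⁹ K⁴.
T = (1.521×10⁹)^(1/4).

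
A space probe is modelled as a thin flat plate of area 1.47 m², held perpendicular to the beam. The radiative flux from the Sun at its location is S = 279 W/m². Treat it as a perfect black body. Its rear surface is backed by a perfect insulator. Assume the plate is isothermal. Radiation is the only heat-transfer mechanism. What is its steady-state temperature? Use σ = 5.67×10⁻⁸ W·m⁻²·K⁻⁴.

At equilibrium, absorbed power = emitted power.
Absorbing cross-section = A = 1.470 m²; emitting surface = A = 1.470 m² (ratio 1).
S·A_cross = εσ·A_surf·T⁴  ⇒  T⁴ = S/(1σ).
T⁴ = 1.00·279/(1·5.67×10⁻⁸) = 4.921×10⁹ K⁴.
T = (4.921×10⁹)^(1/4).

T ≈ 265 K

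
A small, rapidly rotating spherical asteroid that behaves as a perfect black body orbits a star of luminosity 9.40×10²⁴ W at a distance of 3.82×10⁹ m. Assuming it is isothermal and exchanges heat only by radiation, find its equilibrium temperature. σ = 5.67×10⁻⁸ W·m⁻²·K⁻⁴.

T ≈ 690 K

First find the stellar flux at distance d: S = L/(4πd²) = 9.40×10²⁴/(4π·(3.82×10⁹)²) = 51260 W/m².
For an isothermal sphere, absorbed (1−a)S·πr² = emitted σ·4πr²·T⁴, so T⁴ = (1−a)S/(4σ).
T⁴ = 1.00·51260/(4·5.67×10⁻⁸) = 2.260×10¹¹ K⁴.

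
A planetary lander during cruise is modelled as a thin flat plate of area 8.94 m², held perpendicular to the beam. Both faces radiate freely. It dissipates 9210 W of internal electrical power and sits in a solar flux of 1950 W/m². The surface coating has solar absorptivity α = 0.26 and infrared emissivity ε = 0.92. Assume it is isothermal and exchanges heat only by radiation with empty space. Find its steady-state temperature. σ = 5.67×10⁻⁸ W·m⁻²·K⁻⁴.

T ≈ 348 K

At steady state, absorbed solar power + internal power = radiated power.
Absorbed: α·S·A_cross = 0.26·1950·8.940 = 4533 W (cross-section A).
Total input = 4533 + 9210 = 13740 W.
Radiated: εσ·A_surf·T⁴ with A_surf = 2A = 17.88 m².
T⁴ = 13740/(0.92·5.67×10⁻⁸·17.88) = 1.473×10¹⁰ K⁴.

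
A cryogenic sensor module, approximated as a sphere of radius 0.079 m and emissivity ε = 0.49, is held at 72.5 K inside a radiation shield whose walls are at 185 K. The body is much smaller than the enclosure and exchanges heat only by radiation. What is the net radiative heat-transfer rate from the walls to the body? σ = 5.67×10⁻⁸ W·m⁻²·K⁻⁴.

P_net ≈ 2.49 W

For a small grey body in a large enclosure: P_net = εσA(T_body⁴ − T_wall⁴).
A = 4πr² = 0.07843 m²; T_body⁴ − T_wall⁴ = 2.763×10⁷ − 1.171×10⁹ = -1.144×10⁹ K⁴.
|P_net| = 0.49·5.67×10⁻⁸·0.07843·1.144×10⁹.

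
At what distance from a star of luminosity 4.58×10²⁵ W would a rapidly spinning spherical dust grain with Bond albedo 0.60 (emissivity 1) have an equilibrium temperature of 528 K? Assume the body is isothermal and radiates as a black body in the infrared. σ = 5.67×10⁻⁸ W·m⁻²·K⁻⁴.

For an isothermal black-emitting sphere, (1−a)S·πr² = σ·4πr²·T⁴ ⇒ S = 4σT⁴/(1−a).
S = 4·5.67×10⁻⁸·(528)⁴/0.400 = 44070 W/m².
Flux falls as S = L/(4πd²), so d = √(L/(4πS)) = √(4.58×10²⁵/(4π·44070)).

d ≈ 9.09×10⁹ m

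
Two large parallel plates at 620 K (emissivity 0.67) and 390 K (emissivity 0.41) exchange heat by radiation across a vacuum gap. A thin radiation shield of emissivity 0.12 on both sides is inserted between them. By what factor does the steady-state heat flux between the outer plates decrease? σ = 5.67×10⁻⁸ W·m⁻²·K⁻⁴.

Without shield: q₀ = σΔ(T⁴)/(1/ε₁+1/ε₂−1) with denominator 2.932.
With shield the two gaps are in series; the resistances add: (1/ε₁+1/ε_s−1)+(1/ε_s+1/ε₂−1) = 8.826+9.772 = 18.60.
Heat-flux ratio q₀/q = 18.60/2.932.

factor ≈ 6.34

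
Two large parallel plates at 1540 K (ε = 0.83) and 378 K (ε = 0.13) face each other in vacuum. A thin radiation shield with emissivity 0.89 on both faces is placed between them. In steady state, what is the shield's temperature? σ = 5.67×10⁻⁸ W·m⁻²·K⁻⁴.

In steady state the net flux on the hot side equals that on the cold side.
σ(T₁⁴−T_s⁴)/D₁ = σ(T_s⁴−T₂⁴)/D₂, with D₁ = 1/ε₁+1/ε_s−1 = 1.328, D₂ = 1/ε_s+1/ε₂−1 = 7.816.
Solve for T_s⁴: T_s⁴ = (D₂·T₁⁴ + D₁·T₂⁴)/(D₁+D₂) = 4.810×10¹² K⁴.

T_s ≈ 1480 K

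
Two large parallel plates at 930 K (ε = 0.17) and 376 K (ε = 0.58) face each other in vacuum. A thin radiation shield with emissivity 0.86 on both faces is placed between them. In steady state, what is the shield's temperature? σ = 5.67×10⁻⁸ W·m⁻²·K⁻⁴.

T_s ≈ 663 K

In steady state the net flux on the hot side equals that on the cold side.
σ(T₁⁴−T_s⁴)/D₁ = σ(T_s⁴−T₂⁴)/D₂, with D₁ = 1/ε₁+1/ε_s−1 = 6.045, D₂ = 1/ε_s+1/ε₂−1 = 1.887.
Solve for T_s⁴: T_s⁴ = (D₂·T₁⁴ + D₁·T₂⁴)/(D₁+D₂) = 1.932×10¹¹ K⁴.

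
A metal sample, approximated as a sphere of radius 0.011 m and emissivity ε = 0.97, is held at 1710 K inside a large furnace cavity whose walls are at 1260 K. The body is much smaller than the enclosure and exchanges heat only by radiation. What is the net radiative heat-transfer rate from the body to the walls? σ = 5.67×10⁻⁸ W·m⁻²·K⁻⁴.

For a small grey body in a large enclosure: P_net = εσA(T_body⁴ − T_wall⁴).
A = 4πr² = 0.001521 m²; T_body⁴ − T_wall⁴ = 8.550×10¹² − 2.520×10¹² = 6.030×10¹² K⁴.
|P_net| = 0.97·5.67×10⁻⁸·0.001521·6.030×10¹².

P_net ≈ 504 W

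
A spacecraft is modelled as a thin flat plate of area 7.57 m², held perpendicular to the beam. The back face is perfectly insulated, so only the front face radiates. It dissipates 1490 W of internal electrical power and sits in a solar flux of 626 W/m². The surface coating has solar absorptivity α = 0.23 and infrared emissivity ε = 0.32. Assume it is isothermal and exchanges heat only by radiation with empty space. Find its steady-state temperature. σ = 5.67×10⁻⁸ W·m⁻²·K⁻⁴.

T ≈ 370 K

At steady state, absorbed solar power + internal power = radiated power.
Absorbed: α·S·A_cross = 0.23·626·7.570 = 1090 W (cross-section A).
Total input = 1090 + 1490 = 2580 W.
Radiated: εσ·A_surf·T⁴ with A_surf = A = 7.570 m².
T⁴ = 2580/(0.32·5.67×10⁻⁸·7.570) = 1.878×10¹⁰ K⁴.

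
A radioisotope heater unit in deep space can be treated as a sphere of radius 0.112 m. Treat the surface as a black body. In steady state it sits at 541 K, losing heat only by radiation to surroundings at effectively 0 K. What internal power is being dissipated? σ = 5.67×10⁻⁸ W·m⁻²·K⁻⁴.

Steady state: P = εσA T⁴.
A = 4πr² = 0.1576 m²; T⁴ = (541)⁴ = 8.566×10¹⁰ K⁴.
P = 1.0 × 5.67×10⁻⁸ × 0.1576 × 8.566×10¹⁰.

P ≈ 766 W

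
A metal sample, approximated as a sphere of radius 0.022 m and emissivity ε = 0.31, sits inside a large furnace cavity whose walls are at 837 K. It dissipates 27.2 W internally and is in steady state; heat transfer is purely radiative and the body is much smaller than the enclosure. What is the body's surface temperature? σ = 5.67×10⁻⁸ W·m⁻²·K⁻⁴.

T ≈ 929 K

For a small grey body in a large enclosure, net radiated power = εσA(T⁴ − T_w⁴).
Steady state: P = εσA(T⁴ − T_w⁴) with A = 4πr² = 0.006082 m².
T⁴ = P/(εσA) + T_w⁴ = 27.2/(0.31·5.67×10⁻⁸·0.006082) + (837)⁴
    = 2.544×10¹¹ + 4.908×10¹¹ = 7.452×10¹¹ K⁴.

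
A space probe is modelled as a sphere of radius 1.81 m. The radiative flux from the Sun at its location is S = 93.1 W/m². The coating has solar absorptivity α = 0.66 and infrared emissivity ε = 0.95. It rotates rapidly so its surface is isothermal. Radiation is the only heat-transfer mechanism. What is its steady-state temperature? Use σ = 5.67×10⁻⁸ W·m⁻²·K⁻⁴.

T ≈ 130 K

At equilibrium, absorbed power = emitted power.
Absorbing cross-section = πr² = 10.29 m²; emitting surface = 4πr² = 41.17 m² (ratio 4).
αS·A_cross = εσ·A_surf·T⁴  ⇒  T⁴ = αS/(ε·4σ).
T⁴ = 0.660·93.1/(0.95·4·5.67×10⁻⁸) = 2.852×10⁸ K⁴.
T = (2.852×10⁸)^(1/4).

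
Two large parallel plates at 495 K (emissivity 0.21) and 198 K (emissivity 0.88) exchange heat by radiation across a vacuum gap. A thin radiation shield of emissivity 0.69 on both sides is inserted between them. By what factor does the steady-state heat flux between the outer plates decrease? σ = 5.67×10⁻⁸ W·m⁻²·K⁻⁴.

Without shield: q₀ = σΔ(T⁴)/(1/ε₁+1/ε₂−1) with denominator 4.898.
With shield the two gaps are in series; the resistances add: (1/ε₁+1/ε_s−1)+(1/ε_s+1/ε₂−1) = 5.211+1.586 = 6.797.
Heat-flux ratio q₀/q = 6.797/4.898.

factor ≈ 1.39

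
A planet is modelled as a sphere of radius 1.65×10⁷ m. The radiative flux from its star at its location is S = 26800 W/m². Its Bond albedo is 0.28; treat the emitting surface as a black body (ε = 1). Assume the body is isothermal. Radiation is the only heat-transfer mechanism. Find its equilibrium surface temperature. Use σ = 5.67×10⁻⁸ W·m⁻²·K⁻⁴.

At equilibrium, absorbed power = emitted power.
Absorbing cross-section = πr² = 8.553×10¹⁴ m²; emitting surface = 4πr² = 3.421×10¹⁵ m² (ratio 4).
(1−a)S·A_cross = εσ·A_surf·T⁴  ⇒  T⁴ = (1−a)S/(4σ).
T⁴ = 0.720·26800/(4·5.67×10⁻⁸) = 8.508×10¹⁰ K⁴.
T = (8.508×10¹⁰)^(1/4).

T ≈ 540 K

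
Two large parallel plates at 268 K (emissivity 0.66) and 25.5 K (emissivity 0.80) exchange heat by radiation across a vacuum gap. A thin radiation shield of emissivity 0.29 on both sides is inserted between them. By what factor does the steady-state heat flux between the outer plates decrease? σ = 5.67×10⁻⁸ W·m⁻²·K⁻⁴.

Without shield: q₀ = σΔ(T⁴)/(1/ε₁+1/ε₂−1) with denominator 1.765.
With shield the two gaps are in series; the resistances add: (1/ε₁+1/ε_s−1)+(1/ε_s+1/ε₂−1) = 3.963+3.698 = 7.662.
Heat-flux ratio q₀/q = 7.662/1.765.

factor ≈ 4.34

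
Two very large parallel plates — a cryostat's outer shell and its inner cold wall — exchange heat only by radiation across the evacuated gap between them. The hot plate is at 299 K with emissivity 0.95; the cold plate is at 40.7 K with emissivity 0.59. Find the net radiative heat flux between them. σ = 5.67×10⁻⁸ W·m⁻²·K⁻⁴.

q ≈ 259 W/m²

For two infinite grey parallel plates, q = σ(T₁⁴ − T₂⁴)/(1/ε₁ + 1/ε₂ − 1).
T₁⁴ − T₂⁴ = 7.993×10⁹ − 2.744×10⁶ = 7.990×10⁹ K⁴.
1/ε₁ + 1/ε₂ − 1 = 1.053 + 1.695 − 1 = 1.748.
q = 5.67×10⁻⁸ × 7.990×10⁹ / 1.748.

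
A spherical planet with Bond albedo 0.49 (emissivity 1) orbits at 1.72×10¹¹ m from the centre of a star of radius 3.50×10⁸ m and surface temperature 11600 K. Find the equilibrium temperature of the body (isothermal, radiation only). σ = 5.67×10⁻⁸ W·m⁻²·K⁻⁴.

The star's surface emits σT_*⁴; at distance d the flux is S = σT_*⁴(R_*/d)².
S = 5.67×10⁻⁸·(11600)⁴·(3.50×10⁸/1.72×10¹¹)² = 4251 W/m².
For an isothermal sphere T⁴ = (1−a)S/(4σ) = 9.559×10⁹ K⁴.

T ≈ 313 K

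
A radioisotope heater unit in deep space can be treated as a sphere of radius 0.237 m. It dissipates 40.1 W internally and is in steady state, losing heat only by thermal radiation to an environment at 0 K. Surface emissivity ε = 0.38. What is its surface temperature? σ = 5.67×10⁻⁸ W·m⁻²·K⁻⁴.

T ≈ 227 K

Steady state: internal power = radiated power, P = εσA T⁴.
Radiating area A = 4πr² = 0.7058 m².
T⁴ = P/(εσA) = 40.1/(0.38·5.67×10⁻⁸·0.7058) = 2.637×10⁹ K⁴.
T = (2.637×10⁹)^(1/4).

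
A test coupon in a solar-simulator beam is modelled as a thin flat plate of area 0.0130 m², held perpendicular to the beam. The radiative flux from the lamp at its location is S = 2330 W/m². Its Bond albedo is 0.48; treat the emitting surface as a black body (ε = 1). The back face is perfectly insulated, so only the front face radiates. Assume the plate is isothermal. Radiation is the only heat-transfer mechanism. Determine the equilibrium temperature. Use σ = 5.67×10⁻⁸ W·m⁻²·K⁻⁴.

At equilibrium, absorbed power = emitted power.
Absorbing cross-section = A = 0.01300 m²; emitting surface = A = 0.01300 m² (ratio 1).
(1−a)S·A_cross = εσ·A_surf·T⁴  ⇒  T⁴ = (1−a)S/(1σ).
T⁴ = 0.520·2330/(1·5.67×10⁻⁸) = 2.137×10¹⁰ K⁴.
T = (2.137×10¹⁰)^(1/4).

T ≈ 382 K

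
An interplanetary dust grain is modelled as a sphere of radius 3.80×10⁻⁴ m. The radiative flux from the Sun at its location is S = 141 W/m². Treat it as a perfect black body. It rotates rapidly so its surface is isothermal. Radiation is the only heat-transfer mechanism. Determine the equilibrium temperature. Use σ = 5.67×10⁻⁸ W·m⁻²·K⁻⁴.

At equilibrium, absorbed power = emitted power.
Absorbing cross-section = πr² = 4.536×10⁻⁷ m²; emitting surface = 4πr² = 1.815×10⁻⁶ m² (ratio 4).
S·A_cross = εσ·A_surf·T⁴  ⇒  T⁴ = S/(4σ).
T⁴ = 1.00·141/(4·5.67×10⁻⁸) = 6.217×10⁸ K⁴.
T = (6.217×10⁸)^(1/4).

T ≈ 158 K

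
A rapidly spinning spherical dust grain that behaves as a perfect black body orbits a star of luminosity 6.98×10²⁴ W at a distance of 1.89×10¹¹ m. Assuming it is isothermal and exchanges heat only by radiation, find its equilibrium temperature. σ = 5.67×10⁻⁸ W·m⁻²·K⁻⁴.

First find the stellar flux at distance d: S = L/(4πd²) = 6.98×10²⁴/(4π·(1.89×10¹¹)²) = 15.55 W/m².
For an isothermal sphere, absorbed (1−a)S·πr² = emitted σ·4πr²·T⁴, so T⁴ = (1−a)S/(4σ).
T⁴ = 1.00·15.55/(4·5.67×10⁻⁸) = 6.856×10⁷ K⁴.

T ≈ 91.0 K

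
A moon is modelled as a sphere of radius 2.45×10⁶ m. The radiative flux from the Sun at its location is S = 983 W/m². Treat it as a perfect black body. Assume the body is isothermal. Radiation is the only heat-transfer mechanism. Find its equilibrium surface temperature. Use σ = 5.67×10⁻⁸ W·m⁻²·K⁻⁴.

At equilibrium, absorbed power = emitted power.
Absorbing cross-section = πr² = 1.886×10¹³ m²; emitting surface = 4πr² = 7.543×10¹³ m² (ratio 4).
S·A_cross = εσ·A_surf·T⁴  ⇒  T⁴ = S/(4σ).
T⁴ = 1.00·983/(4·5.67×10⁻⁸) = 4.334×10⁹ K⁴.
T = (4.334×10⁹)^(1/4).

T ≈ 257 K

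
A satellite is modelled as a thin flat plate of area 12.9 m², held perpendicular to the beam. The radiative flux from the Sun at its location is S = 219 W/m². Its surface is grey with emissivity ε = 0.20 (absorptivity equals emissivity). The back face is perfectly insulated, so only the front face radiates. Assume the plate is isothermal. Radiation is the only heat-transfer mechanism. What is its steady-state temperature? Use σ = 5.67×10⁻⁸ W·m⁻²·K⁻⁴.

T ≈ 249 K

At equilibrium, absorbed power = emitted power.
Absorbing cross-section = A = 12.90 m²; emitting surface = A = 12.90 m² (ratio 1).
εS·A_cross = εσ·A_surf·T⁴  ⇒  T⁴ = S/(1σ)   (ε cancels).
T⁴ = 219/(1·5.67×10⁻⁸) = 3.862×10⁹ K⁴.
T = (3.862×10⁹)^(1/4).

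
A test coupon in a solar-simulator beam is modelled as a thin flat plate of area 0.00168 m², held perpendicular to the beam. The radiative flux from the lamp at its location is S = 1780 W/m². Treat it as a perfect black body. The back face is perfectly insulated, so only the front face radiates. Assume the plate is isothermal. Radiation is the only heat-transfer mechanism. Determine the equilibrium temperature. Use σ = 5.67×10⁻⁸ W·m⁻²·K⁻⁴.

T ≈ 421 K

At equilibrium, absorbed power = emitted power.
Absorbing cross-section = A = 0.001680 m²; emitting surface = A = 0.001680 m² (ratio 1).
S·A_cross = εσ·A_surf·T⁴  ⇒  T⁴ = S/(1σ).
T⁴ = 1.00·1780/(1·5.67×10⁻⁸) = 3.139×10¹⁰ K⁴.
T = (3.139×10¹⁰)^(1/4).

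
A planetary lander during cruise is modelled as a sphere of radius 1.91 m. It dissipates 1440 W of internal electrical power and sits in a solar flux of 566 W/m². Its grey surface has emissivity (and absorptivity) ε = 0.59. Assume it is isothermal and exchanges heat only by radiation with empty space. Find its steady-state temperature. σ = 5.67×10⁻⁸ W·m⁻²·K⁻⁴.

T ≈ 242 K

At steady state, absorbed solar power + internal power = radiated power.
Absorbed: α·S·A_cross = 0.59·566·11.46 = 3827 W (cross-section πr²).
Total input = 3827 + 1440 = 5267 W.
Radiated: εσ·A_surf·T⁴ with A_surf = 4πr² = 45.84 m².
T⁴ = 5267/(0.59·5.67×10⁻⁸·45.84) = 3.435×10⁹ K⁴.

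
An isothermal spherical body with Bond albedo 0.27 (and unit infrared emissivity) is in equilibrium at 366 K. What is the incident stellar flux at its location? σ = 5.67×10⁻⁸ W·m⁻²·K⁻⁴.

(1−a)S·πr² = σ·4πr²·T⁴ ⇒ S = 4σT⁴/(1−a).
S = 4·5.67×10⁻⁸·1.794×10¹⁰/0.730.

S ≈ 5570 W/m²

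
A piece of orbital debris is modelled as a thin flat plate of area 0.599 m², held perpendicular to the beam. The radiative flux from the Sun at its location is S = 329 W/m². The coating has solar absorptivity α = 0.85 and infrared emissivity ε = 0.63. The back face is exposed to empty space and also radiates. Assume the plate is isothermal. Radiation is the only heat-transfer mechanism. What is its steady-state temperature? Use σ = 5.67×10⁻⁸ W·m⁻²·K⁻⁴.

At equilibrium, absorbed power = emitted power.
Absorbing cross-section = A = 0.5990 m²; emitting surface = 2A = 1.198 m² (ratio 2).
αS·A_cross = εσ·A_surf·T⁴  ⇒  T⁴ = αS/(ε·2σ).
T⁴ = 0.850·329/(0.63·2·5.67×10⁻⁸) = 3.914×10⁹ K⁴.
T = (3.914×10⁹)^(1/4).

T ≈ 250 K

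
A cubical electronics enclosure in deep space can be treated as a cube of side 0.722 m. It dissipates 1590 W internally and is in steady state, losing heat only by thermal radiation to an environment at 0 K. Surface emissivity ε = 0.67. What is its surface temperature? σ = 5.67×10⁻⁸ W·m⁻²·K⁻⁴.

T ≈ 340 K

Steady state: internal power = radiated power, P = εσA T⁴.
Radiating area A = 6L² = 3.128 m².
T⁴ = P/(εσA) = 1590/(0.67·5.67×10⁻⁸·3.128) = 1.338×10¹⁰ K⁴.
T = (1.338×10¹⁰)^(1/4).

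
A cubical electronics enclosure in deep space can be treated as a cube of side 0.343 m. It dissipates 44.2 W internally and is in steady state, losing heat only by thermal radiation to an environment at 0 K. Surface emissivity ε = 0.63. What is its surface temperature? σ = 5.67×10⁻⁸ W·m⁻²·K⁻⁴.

T ≈ 205 K

Steady state: internal power = radiated power, P = εσA T⁴.
Radiating area A = 6L² = 0.7059 m².
T⁴ = P/(εσA) = 44.2/(0.63·5.67×10⁻⁸·0.7059) = 1.753×10⁹ K⁴.
T = (1.753×10⁹)^(1/4).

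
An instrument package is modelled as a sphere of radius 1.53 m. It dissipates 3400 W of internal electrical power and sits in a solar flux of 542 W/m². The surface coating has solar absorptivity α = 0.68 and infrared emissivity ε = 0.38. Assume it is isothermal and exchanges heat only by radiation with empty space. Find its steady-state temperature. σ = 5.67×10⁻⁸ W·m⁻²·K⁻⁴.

T ≈ 313 K

At steady state, absorbed solar power + internal power = radiated power.
Absorbed: α·S·A_cross = 0.68·542·7.354 = 2710 W (cross-section πr²).
Total input = 2710 + 3400 = 6110 W.
Radiated: εσ·A_surf·T⁴ with A_surf = 4πr² = 29.42 m².
T⁴ = 6110/(0.38·5.67×10⁻⁸·29.42) = 9.641×10⁹ K⁴.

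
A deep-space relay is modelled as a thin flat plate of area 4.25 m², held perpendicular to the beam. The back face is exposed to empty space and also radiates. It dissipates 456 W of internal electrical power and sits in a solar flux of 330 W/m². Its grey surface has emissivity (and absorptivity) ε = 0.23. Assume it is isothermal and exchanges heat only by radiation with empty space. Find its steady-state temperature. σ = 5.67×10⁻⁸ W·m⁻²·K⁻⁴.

At steady state, absorbed solar power + internal power = radiated power.
Absorbed: α·S·A_cross = 0.23·330·4.250 = 322.6 W (cross-section A).
Total input = 322.6 + 456 = 778.6 W.
Radiated: εσ·A_surf·T⁴ with A_surf = 2A = 8.500 m².
T⁴ = 778.6/(0.23·5.67×10⁻⁸·8.500) = 7.024×10⁹ K⁴.

T ≈ 289 K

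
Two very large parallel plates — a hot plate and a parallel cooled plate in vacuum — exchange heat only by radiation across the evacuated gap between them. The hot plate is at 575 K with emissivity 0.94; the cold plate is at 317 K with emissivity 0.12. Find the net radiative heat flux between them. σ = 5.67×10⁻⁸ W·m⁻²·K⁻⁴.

For two infinite grey parallel plates, q = σ(T₁⁴ − T₂⁴)/(1/ε₁ + 1/ε₂ − 1).
T₁⁴ − T₂⁴ = 1.093×10¹¹ − 1.010×10¹⁰ = 9.921×10¹⁰ K⁴.
1/ε₁ + 1/ε₂ − 1 = 1.064 + 8.333 − 1 = 8.397.
q = 5.67×10⁻⁸ × 9.921×10¹⁰ / 8.397.

q ≈ 670 W/m²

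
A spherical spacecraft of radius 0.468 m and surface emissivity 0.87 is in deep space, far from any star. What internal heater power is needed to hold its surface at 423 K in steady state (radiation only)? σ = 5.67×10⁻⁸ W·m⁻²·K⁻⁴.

P = εσ·4πr²·T⁴.
4πr² = 2.752 m²; T⁴ = 3.202×10¹⁰ K⁴.
P = 0.87·5.67×10⁻⁸·2.752·3.202×10¹⁰.

P ≈ 4350 W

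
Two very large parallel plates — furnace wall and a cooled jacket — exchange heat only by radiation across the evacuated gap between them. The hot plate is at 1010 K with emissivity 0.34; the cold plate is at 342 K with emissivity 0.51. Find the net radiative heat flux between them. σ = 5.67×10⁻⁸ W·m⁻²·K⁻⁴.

For two infinite grey parallel plates, q = σ(T₁⁴ − T₂⁴)/(1/ε₁ + 1/ε₂ − 1).
T₁⁴ − T₂⁴ = 1.041×10¹² − 1.368×10¹⁰ = 1.027×10¹² K⁴.
1/ε₁ + 1/ε₂ − 1 = 2.941 + 1.961 − 1 = 3.902.
q = 5.67×10⁻⁸ × 1.027×10¹² / 3.902.

q ≈ 14900 W/m²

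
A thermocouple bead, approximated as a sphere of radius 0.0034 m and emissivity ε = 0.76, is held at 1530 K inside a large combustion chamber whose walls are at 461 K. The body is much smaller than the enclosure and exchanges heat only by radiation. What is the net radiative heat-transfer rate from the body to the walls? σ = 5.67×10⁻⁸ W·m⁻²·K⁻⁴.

P_net ≈ 34.0 W

For a small grey body in a large enclosure: P_net = εσA(T_body⁴ − T_wall⁴).
A = 4πr² = 1.453×10⁻⁴ m²; T_body⁴ − T_wall⁴ = 5.480×10¹² − 4.517×10¹⁰ = 5.435×10¹² K⁴.
|P_net| = 0.76·5.67×10⁻⁸·1.453×10⁻⁴·5.435×10¹².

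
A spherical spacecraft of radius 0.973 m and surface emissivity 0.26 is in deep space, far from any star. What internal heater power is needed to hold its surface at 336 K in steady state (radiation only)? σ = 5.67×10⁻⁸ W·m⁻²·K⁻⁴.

P = εσ·4πr²·T⁴.
4πr² = 11.90 m²; T⁴ = 1.275×10¹⁰ K⁴.
P = 0.26·5.67×10⁻⁸·11.90·1.275×10¹⁰.

P ≈ 2240 W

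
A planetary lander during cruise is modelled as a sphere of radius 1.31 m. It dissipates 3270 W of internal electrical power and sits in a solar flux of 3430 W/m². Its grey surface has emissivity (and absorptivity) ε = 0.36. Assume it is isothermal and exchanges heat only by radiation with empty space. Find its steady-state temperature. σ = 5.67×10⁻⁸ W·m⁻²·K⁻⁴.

T ≈ 388 K

At steady state, absorbed solar power + internal power = radiated power.
Absorbed: α·S·A_cross = 0.36·3430·5.391 = 6657 W (cross-section πr²).
Total input = 6657 + 3270 = 9927 W.
Radiated: εσ·A_surf·T⁴ with A_surf = 4πr² = 21.57 m².
T⁴ = 9927/(0.36·5.67×10⁻⁸·21.57) = 2.255×10¹⁰ K⁴.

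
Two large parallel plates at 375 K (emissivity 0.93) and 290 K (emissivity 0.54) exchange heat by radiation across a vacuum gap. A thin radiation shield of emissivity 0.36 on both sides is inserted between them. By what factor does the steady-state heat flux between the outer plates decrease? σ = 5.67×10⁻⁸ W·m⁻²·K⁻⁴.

Without shield: q₀ = σΔ(T⁴)/(1/ε₁+1/ε₂−1) with denominator 1.927.
With shield the two gaps are in series; the resistances add: (1/ε₁+1/ε_s−1)+(1/ε_s+1/ε₂−1) = 2.853+3.630 = 6.483.
Heat-flux ratio q₀/q = 6.483/1.927.

factor ≈ 3.36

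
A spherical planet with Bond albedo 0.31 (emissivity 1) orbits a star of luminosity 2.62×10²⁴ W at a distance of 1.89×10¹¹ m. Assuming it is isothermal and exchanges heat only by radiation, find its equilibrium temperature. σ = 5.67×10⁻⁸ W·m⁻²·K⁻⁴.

T ≈ 64.9 K

First find the stellar flux at distance d: S = L/(4πd²) = 2.62×10²⁴/(4π·(1.89×10¹¹)²) = 5.837 W/m².
For an isothermal sphere, absorbed (1−a)S·πr² = emitted σ·4πr²·T⁴, so T⁴ = (1−a)S/(4σ).
T⁴ = 0.690·5.837/(4·5.67×10⁻⁸) = 1.776×10⁷ K⁴.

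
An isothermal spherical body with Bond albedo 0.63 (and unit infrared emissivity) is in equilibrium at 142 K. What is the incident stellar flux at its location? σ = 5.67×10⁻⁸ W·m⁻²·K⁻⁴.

S ≈ 249 W/m²

(1−a)S·πr² = σ·4πr²·T⁴ ⇒ S = 4σT⁴/(1−a).
S = 4·5.67×10⁻⁸·4.066×10⁸/0.370.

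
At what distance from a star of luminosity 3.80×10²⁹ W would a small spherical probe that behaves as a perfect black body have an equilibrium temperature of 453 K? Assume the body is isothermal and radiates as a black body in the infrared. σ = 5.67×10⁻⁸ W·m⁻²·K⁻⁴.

d ≈ 1.78×10¹² m

For an isothermal black-emitting sphere, (1−a)S·πr² = σ·4πr²·T⁴ ⇒ S = 4σT⁴/(1−a).
S = 4·5.67×10⁻⁸·(453)⁴/1.00 = 9551 W/m².
Flux falls as S = L/(4πd²), so d = √(L/(4πS)) = √(3.80×10²⁹/(4π·9551)).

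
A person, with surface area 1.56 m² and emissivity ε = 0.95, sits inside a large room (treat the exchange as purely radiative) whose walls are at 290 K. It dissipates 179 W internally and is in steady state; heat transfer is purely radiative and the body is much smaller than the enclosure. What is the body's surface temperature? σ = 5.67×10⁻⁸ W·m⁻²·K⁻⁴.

For a small grey body in a large enclosure, net radiated power = εσA(T⁴ − T_w⁴).
Steady state: P = εσA(T⁴ − T_w⁴) with A = 1.56 m².
T⁴ = P/(εσA) + T_w⁴ = 179/(0.95·5.67×10⁻⁸·1.560) + (290)⁴
    = 2.130×10⁹ + 7.073×10⁹ = 9.203×10⁹ K⁴.

T ≈ 310 K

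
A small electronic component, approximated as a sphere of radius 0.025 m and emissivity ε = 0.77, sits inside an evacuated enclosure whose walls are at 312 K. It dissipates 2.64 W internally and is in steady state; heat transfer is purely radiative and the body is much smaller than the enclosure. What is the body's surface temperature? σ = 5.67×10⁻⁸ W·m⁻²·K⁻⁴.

T ≈ 362 K

For a small grey body in a large enclosure, net radiated power = εσA(T⁴ − T_w⁴).
Steady state: P = εσA(T⁴ − T_w⁴) with A = 4πr² = 0.007854 m².
T⁴ = P/(εσA) + T_w⁴ = 2.64/(0.77·5.67×10⁻⁸·0.007854) + (312)⁴
    = 7.699×10⁹ + 9.476×10⁹ = 1.717×10¹⁰ K⁴.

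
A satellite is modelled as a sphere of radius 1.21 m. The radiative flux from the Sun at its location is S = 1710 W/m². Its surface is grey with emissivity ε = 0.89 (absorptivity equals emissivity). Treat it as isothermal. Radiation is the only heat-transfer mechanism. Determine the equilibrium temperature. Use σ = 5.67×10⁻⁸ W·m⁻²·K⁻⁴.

At equilibrium, absorbed power = emitted power.
Absorbing cross-section = πr² = 4.600 m²; emitting surface = 4πr² = 18.40 m² (ratio 4).
εS·A_cross = εσ·A_surf·T⁴  ⇒  T⁴ = S/(4σ)   (ε cancels).
T⁴ = 1710/(4·5.67×10⁻⁸) = 7.540×10⁹ K⁴.
T = (7.540×10⁹)^(1/4).

T ≈ 295 K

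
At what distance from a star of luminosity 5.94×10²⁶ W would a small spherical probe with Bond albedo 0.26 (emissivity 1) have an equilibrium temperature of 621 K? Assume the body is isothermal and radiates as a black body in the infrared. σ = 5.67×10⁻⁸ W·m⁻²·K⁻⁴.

d ≈ 3.22×10¹⁰ m

For an isothermal black-emitting sphere, (1−a)S·πr² = σ·4πr²·T⁴ ⇒ S = 4σT⁴/(1−a).
S = 4·5.67×10⁻⁸·(621)⁴/0.740 = 45580 W/m².
Flux falls as S = L/(4πd²), so d = √(L/(4πS)) = √(5.94×10²⁶/(4π·45580)).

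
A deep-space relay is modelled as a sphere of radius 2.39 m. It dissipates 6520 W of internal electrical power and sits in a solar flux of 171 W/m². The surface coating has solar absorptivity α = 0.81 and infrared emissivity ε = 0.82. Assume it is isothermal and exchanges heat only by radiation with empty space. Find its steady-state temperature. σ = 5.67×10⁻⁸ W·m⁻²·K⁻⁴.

T ≈ 228 K

At steady state, absorbed solar power + internal power = radiated power.
Absorbed: α·S·A_cross = 0.81·171·17.95 = 2486 W (cross-section πr²).
Total input = 2486 + 6520 = 9006 W.
Radiated: εσ·A_surf·T⁴ with A_surf = 4πr² = 71.78 m².
T⁴ = 9006/(0.82·5.67×10⁻⁸·71.78) = 2.698×10⁹ K⁴.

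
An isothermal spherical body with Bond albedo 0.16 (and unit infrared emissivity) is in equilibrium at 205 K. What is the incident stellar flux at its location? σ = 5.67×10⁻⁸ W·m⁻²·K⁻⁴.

(1−a)S·πr² = σ·4πr²·T⁴ ⇒ S = 4σT⁴/(1−a).
S = 4·5.67×10⁻⁸·1.766×10⁹/0.840.

S ≈ 477 W/m²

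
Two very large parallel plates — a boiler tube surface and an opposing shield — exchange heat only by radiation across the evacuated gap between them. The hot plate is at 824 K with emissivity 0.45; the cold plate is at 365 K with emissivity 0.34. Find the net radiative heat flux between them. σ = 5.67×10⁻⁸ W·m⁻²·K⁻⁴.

For two infinite grey parallel plates, q = σ(T₁⁴ − T₂⁴)/(1/ε₁ + 1/ε₂ − 1).
T₁⁴ − T₂⁴ = 4.610×10¹¹ − 1.775×10¹⁰ = 4.433×10¹¹ K⁴.
1/ε₁ + 1/ε₂ − 1 = 2.222 + 2.941 − 1 = 4.163.
q = 5.67×10⁻⁸ × 4.433×10¹¹ / 4.163.

q ≈ 6040 W/m²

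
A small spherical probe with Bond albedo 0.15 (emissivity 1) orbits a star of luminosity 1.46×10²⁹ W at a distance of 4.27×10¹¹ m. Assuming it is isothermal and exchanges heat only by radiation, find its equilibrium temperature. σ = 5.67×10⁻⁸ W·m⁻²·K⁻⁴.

T ≈ 699 K

First find the stellar flux at distance d: S = L/(4πd²) = 1.46×10²⁹/(4π·(4.27×10¹¹)²) = 63720 W/m².
For an isothermal sphere, absorbed (1−a)S·πr² = emitted σ·4πr²·T⁴, so T⁴ = (1−a)S/(4σ).
T⁴ = 0.850·63720/(4·5.67×10⁻⁸) = 2.388×10¹¹ K⁴.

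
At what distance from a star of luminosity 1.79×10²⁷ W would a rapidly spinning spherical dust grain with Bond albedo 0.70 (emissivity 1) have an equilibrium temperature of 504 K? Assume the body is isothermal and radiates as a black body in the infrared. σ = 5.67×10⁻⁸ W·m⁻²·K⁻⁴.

d ≈ 5.40×10¹⁰ m

For an isothermal black-emitting sphere, (1−a)S·πr² = σ·4πr²·T⁴ ⇒ S = 4σT⁴/(1−a).
S = 4·5.67×10⁻⁸·(504)⁴/0.300 = 48780 W/m².
Flux falls as S = L/(4πd²), so d = √(L/(4πS)) = √(1.79×10²⁷/(4π·48780)).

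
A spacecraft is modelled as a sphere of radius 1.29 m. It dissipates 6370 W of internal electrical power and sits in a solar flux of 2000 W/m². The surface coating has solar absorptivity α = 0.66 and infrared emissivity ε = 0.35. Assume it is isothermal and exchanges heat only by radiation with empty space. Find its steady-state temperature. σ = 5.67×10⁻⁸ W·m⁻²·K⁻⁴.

At steady state, absorbed solar power + internal power = radiated power.
Absorbed: α·S·A_cross = 0.66·2000·5.228 = 6901 W (cross-section πr²).
Total input = 6901 + 6370 = 13270 W.
Radiated: εσ·A_surf·T⁴ with A_surf = 4πr² = 20.91 m².
T⁴ = 13270/(0.35·5.67×10⁻⁸·20.91) = 3.198×10¹⁰ K⁴.

T ≈ 423 K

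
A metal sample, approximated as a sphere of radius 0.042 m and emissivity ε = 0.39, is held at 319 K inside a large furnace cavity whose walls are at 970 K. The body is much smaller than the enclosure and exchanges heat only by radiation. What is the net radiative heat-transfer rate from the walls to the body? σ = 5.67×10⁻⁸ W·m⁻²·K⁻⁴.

P_net ≈ 429 W

For a small grey body in a large enclosure: P_net = εσA(T_body⁴ − T_wall⁴).
A = 4πr² = 0.02217 m²; T_body⁴ − T_wall⁴ = 1.036×10¹⁰ − 8.853×10¹¹ = -8.749×10¹¹ K⁴.
|P_net| = 0.39·5.67×10⁻⁸·0.02217·8.749×10¹¹.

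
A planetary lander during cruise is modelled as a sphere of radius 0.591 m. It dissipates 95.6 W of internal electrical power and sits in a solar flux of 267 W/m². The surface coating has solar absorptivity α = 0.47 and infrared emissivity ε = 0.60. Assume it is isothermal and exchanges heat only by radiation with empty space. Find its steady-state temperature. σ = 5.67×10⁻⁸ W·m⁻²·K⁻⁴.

T ≈ 199 K

At steady state, absorbed solar power + internal power = radiated power.
Absorbed: α·S·A_cross = 0.47·267·1.097 = 137.7 W (cross-section πr²).
Total input = 137.7 + 95.6 = 233.3 W.
Radiated: εσ·A_surf·T⁴ with A_surf = 4πr² = 4.389 m².
T⁴ = 233.3/(0.60·5.67×10⁻⁸·4.389) = 1.562×10⁹ K⁴.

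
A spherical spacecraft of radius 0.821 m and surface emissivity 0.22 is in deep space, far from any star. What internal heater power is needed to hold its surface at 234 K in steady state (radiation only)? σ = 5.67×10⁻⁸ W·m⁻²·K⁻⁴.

P ≈ 317 W

P = εσ·4πr²·T⁴.
4πr² = 8.470 m²; T⁴ = 2.998×10⁹ K⁴.
P = 0.22·5.67×10⁻⁸·8.470·2.998×10⁹.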